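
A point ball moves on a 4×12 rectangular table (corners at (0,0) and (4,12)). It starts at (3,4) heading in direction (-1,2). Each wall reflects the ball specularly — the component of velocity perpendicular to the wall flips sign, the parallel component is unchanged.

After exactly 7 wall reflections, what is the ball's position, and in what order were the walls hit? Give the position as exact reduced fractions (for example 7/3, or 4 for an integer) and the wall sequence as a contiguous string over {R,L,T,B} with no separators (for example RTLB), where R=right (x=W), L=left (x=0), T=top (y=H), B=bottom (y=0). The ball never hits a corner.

Final position: (3,12)
Wall sequence: LTRBLRT

1. t=3 → L at (0,10); v=(1,2)
2. t=1 → T at (1,12); v=(1,-2)
3. t=3 → R at (4,6); v=(-1,-2)
4. t=3 → B at (1,0); v=(-1,2)
5. t=1 → L at (0,2); v=(1,2)
6. t=4 → R at (4,10); v=(-1,2)
7. t=1 → T at (3,12); v=(-1,-2)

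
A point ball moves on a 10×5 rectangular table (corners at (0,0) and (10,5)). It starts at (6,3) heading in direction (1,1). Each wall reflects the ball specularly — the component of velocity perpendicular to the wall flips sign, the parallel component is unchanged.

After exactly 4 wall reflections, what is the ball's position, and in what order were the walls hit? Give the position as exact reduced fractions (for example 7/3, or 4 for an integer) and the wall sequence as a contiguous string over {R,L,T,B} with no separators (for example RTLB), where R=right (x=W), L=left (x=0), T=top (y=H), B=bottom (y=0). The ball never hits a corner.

1. t=2 → T at (8,5); v=(1,-1)
2. t=2 → R at (10,3); v=(-1,-1)
3. t=3 → B at (7,0); v=(-1,1)
4. t=5 → T at (2,5); v=(-1,-1)

Final position: (2,5)
Wall sequence: TRBT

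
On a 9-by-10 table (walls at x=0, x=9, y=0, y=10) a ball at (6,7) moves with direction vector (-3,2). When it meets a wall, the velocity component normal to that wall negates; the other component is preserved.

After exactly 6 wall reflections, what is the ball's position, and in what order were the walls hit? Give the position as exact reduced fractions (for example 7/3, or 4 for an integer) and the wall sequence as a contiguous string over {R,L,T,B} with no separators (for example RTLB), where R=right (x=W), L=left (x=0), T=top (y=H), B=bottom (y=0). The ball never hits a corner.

1. t=3/2 → T at (3/2,10); v=(-3,-2)
2. t=1/2 → L at (0,9); v=(3,-2)
3. t=3 → R at (9,3); v=(-3,-2)
4. t=3/2 → B at (9/2,0); v=(-3,2)
5. t=3/2 → L at (0,3); v=(3,2)
6. t=3 → R at (9,9); v=(-3,2)

Final position: (9,9)
Wall sequence: TLRBLR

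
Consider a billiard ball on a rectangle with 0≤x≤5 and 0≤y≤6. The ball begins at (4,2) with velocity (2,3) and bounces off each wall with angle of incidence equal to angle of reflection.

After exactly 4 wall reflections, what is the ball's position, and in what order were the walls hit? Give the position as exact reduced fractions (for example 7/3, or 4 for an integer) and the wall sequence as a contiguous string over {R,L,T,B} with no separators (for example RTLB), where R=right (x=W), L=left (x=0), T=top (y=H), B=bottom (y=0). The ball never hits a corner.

1. t=1/2 → R at (5,7/2); v=(-2,3)
2. t=5/6 → T at (10/3,6); v=(-2,-3)
3. t=5/3 → L at (0,1); v=(2,-3)
4. t=1/3 → B at (2/3,0); v=(2,3)

Final position: (2/3,0)
Wall sequence: RTLB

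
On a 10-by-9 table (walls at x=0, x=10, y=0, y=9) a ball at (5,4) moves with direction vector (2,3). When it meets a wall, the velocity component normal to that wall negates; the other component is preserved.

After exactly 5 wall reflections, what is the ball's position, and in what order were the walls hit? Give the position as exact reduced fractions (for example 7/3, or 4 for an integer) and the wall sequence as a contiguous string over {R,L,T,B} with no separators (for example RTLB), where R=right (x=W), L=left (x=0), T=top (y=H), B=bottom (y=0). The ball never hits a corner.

1. t=5/3 → T at (25/3,9); v=(2,-3)
2. t=5/6 → R at (10,13/2); v=(-2,-3)
3. t=13/6 → B at (17/3,0); v=(-2,3)
4. t=17/6 → L at (0,17/2); v=(2,3)
5. t=1/6 → T at (1/3,9); v=(2,-3)

Final position: (1/3,9)
Wall sequence: TRBLT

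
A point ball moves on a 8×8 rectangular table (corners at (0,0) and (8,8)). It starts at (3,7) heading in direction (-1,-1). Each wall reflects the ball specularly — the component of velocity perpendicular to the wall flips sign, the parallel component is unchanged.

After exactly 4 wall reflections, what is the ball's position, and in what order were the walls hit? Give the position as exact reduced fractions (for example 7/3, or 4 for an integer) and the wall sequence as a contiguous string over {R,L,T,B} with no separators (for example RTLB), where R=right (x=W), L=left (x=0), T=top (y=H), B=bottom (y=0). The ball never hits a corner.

1. t=3 → L at (0,4); v=(1,-1)
2. t=4 → B at (4,0); v=(1,1)
3. t=4 → R at (8,4); v=(-1,1)
4. t=4 → T at (4,8); v=(-1,-1)

Final position: (4,8)
Wall sequence: LBRT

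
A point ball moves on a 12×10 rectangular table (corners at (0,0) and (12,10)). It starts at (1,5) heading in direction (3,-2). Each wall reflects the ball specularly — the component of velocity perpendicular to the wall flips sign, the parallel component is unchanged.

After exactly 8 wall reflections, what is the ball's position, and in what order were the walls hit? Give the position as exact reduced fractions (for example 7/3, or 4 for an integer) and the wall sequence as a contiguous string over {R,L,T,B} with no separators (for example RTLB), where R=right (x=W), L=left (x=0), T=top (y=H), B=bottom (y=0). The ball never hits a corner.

Final position: (11/2,10)
Wall sequence: BRTLRBLT

1. t=5/2 → B at (17/2,0); v=(3,2)
2. t=7/6 → R at (12,7/3); v=(-3,2)
3. t=23/6 → T at (1/2,10); v=(-3,-2)
4. t=1/6 → L at (0,29/3); v=(3,-2)
5. t=4 → R at (12,5/3); v=(-3,-2)
6. t=5/6 → B at (19/2,0); v=(-3,2)
7. t=19/6 → L at (0,19/3); v=(3,2)
8. t=11/6 → T at (11/2,10); v=(3,-2)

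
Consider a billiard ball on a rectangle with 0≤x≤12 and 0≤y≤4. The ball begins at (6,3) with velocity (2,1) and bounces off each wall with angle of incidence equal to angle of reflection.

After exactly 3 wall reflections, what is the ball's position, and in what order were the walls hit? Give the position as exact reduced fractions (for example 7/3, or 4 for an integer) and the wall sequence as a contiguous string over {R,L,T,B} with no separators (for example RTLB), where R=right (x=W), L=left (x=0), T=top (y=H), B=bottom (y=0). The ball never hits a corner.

1. t=1 → T at (8,4); v=(2,-1)
2. t=2 → R at (12,2); v=(-2,-1)
3. t=2 → B at (8,0); v=(-2,1)

Final position: (8,0)
Wall sequence: TRB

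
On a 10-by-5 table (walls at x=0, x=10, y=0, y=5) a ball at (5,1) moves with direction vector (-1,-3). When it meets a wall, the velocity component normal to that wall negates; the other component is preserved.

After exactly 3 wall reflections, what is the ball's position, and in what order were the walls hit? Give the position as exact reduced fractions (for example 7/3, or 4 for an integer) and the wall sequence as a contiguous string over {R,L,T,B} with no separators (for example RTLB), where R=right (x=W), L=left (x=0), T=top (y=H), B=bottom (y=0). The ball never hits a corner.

1. t=1/3 → B at (14/3,0); v=(-1,3)
2. t=5/3 → T at (3,5); v=(-1,-3)
3. t=5/3 → B at (4/3,0); v=(-1,3)

Final position: (4/3,0)
Wall sequence: BTB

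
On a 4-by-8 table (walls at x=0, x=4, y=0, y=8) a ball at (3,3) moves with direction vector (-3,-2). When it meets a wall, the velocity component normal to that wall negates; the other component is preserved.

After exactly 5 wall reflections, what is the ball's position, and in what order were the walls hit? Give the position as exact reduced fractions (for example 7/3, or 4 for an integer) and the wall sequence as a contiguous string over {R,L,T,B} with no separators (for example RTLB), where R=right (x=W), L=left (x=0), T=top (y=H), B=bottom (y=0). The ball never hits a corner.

Final position: (4,7)
Wall sequence: LBRLR

1. t=1 → L at (0,1); v=(3,-2)
2. t=1/2 → B at (3/2,0); v=(3,2)
3. t=5/6 → R at (4,5/3); v=(-3,2)
4. t=4/3 → L at (0,13/3); v=(3,2)
5. t=4/3 → R at (4,7); v=(-3,2)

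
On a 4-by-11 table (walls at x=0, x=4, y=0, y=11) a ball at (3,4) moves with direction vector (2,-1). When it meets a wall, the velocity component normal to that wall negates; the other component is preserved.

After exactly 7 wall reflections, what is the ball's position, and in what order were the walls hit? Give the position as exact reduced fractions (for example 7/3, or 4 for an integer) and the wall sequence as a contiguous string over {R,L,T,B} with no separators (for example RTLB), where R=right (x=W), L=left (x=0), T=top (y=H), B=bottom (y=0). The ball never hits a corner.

Final position: (0,13/2)
Wall sequence: RLBRLRL

1. t=1/2 → R at (4,7/2); v=(-2,-1)
2. t=2 → L at (0,3/2); v=(2,-1)
3. t=3/2 → B at (3,0); v=(2,1)
4. t=1/2 → R at (4,1/2); v=(-2,1)
5. t=2 → L at (0,5/2); v=(2,1)
6. t=2 → R at (4,9/2); v=(-2,1)
7. t=2 → L at (0,13/2); v=(2,1)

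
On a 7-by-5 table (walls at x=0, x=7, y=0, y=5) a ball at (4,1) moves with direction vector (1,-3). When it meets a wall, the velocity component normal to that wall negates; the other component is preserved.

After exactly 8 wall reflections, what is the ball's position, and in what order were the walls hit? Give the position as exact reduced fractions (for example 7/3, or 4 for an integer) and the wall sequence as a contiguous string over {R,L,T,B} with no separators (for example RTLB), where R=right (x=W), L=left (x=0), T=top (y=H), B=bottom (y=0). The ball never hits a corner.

Final position: (0,1)
Wall sequence: BTRBTBTL

1. t=1/3 → B at (13/3,0); v=(1,3)
2. t=5/3 → T at (6,5); v=(1,-3)
3. t=1 → R at (7,2); v=(-1,-3)
4. t=2/3 → B at (19/3,0); v=(-1,3)
5. t=5/3 → T at (14/3,5); v=(-1,-3)
6. t=5/3 → B at (3,0); v=(-1,3)
7. t=5/3 → T at (4/3,5); v=(-1,-3)
8. t=4/3 → L at (0,1); v=(1,-3)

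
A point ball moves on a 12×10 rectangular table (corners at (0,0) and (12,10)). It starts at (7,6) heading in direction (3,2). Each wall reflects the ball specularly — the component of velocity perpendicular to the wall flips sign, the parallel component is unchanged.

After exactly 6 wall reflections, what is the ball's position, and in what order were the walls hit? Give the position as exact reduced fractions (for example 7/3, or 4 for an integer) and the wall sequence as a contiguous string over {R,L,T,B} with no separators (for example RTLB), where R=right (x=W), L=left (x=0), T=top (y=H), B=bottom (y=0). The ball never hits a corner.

Final position: (5,10)
Wall sequence: RTLBRT

1. t=5/3 → R at (12,28/3); v=(-3,2)
2. t=1/3 → T at (11,10); v=(-3,-2)
3. t=11/3 → L at (0,8/3); v=(3,-2)
4. t=4/3 → B at (4,0); v=(3,2)
5. t=8/3 → R at (12,16/3); v=(-3,2)
6. t=7/3 → T at (5,10); v=(-3,-2)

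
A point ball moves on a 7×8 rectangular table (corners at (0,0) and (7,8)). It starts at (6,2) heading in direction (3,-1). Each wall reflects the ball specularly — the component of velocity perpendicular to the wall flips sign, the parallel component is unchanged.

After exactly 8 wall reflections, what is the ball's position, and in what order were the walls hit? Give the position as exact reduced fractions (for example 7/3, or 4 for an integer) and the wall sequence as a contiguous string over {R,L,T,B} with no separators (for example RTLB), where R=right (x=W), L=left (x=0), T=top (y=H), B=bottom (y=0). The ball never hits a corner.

1. t=1/3 → R at (7,5/3); v=(-3,-1)
2. t=5/3 → B at (2,0); v=(-3,1)
3. t=2/3 → L at (0,2/3); v=(3,1)
4. t=7/3 → R at (7,3); v=(-3,1)
5. t=7/3 → L at (0,16/3); v=(3,1)
6. t=7/3 → R at (7,23/3); v=(-3,1)
7. t=1/3 → T at (6,8); v=(-3,-1)
8. t=2 → L at (0,6); v=(3,-1)

Final position: (0,6)
Wall sequence: RBLRLRTL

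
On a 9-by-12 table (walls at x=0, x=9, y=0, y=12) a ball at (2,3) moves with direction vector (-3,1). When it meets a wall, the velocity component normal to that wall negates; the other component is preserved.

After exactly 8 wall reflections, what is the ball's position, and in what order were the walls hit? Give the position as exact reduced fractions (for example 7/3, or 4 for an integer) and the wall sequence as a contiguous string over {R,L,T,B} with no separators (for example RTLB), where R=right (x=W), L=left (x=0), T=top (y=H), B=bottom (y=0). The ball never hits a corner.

1. t=2/3 → L at (0,11/3); v=(3,1)
2. t=3 → R at (9,20/3); v=(-3,1)
3. t=3 → L at (0,29/3); v=(3,1)
4. t=7/3 → T at (7,12); v=(3,-1)
5. t=2/3 → R at (9,34/3); v=(-3,-1)
6. t=3 → L at (0,25/3); v=(3,-1)
7. t=3 → R at (9,16/3); v=(-3,-1)
8. t=3 → L at (0,7/3); v=(3,-1)

Final position: (0,7/3)
Wall sequence: LRLTRLRL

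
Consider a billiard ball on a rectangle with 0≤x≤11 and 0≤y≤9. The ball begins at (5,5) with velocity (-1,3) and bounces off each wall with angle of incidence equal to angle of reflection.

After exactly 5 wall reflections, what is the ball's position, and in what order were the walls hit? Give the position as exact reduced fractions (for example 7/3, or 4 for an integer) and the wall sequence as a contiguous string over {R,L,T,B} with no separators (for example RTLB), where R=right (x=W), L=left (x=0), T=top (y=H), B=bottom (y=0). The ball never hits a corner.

Final position: (16/3,0)
Wall sequence: TBLTB

1. t=4/3 → T at (11/3,9); v=(-1,-3)
2. t=3 → B at (2/3,0); v=(-1,3)
3. t=2/3 → L at (0,2); v=(1,3)
4. t=7/3 → T at (7/3,9); v=(1,-3)
5. t=3 → B at (16/3,0); v=(1,3)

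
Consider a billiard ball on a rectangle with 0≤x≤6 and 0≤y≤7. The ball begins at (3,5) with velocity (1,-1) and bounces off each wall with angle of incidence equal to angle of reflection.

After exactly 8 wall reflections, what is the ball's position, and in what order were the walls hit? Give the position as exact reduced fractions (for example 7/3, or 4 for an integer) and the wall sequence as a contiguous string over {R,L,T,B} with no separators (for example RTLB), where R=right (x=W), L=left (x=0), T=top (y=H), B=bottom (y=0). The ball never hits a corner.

Final position: (5,7)
Wall sequence: RBLTRBLT

1. t=3 → R at (6,2); v=(-1,-1)
2. t=2 → B at (4,0); v=(-1,1)
3. t=4 → L at (0,4); v=(1,1)
4. t=3 → T at (3,7); v=(1,-1)
5. t=3 → R at (6,4); v=(-1,-1)
6. t=4 → B at (2,0); v=(-1,1)
7. t=2 → L at (0,2); v=(1,1)
8. t=5 → T at (5,7); v=(1,-1)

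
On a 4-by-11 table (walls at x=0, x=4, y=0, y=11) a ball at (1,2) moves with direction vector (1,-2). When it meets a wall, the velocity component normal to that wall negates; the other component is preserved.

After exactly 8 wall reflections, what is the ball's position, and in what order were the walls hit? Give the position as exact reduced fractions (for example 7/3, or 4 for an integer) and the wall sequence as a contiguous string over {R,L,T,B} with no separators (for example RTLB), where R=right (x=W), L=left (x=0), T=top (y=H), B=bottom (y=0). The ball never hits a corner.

1. t=1 → B at (2,0); v=(1,2)
2. t=2 → R at (4,4); v=(-1,2)
3. t=7/2 → T at (1/2,11); v=(-1,-2)
4. t=1/2 → L at (0,10); v=(1,-2)
5. t=4 → R at (4,2); v=(-1,-2)
6. t=1 → B at (3,0); v=(-1,2)
7. t=3 → L at (0,6); v=(1,2)
8. t=5/2 → T at (5/2,11); v=(1,-2)

Final position: (5/2,11)
Wall sequence: BRTLRBLT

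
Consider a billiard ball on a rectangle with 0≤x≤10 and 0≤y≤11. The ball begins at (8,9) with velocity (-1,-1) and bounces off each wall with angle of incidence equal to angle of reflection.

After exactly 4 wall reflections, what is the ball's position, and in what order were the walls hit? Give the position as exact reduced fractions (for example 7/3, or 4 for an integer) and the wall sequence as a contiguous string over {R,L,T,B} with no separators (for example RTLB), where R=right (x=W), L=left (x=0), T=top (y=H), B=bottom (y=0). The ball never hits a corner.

1. t=8 → L at (0,1); v=(1,-1)
2. t=1 → B at (1,0); v=(1,1)
3. t=9 → R at (10,9); v=(-1,1)
4. t=2 → T at (8,11); v=(-1,-1)

Final position: (8,11)
Wall sequence: LBRT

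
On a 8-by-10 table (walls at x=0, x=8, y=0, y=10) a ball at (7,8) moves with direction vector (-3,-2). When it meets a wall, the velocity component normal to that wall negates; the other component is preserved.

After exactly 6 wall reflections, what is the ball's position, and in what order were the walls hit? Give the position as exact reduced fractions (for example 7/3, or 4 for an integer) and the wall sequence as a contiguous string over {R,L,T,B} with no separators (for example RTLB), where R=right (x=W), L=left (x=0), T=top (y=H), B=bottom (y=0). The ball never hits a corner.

1. t=7/3 → L at (0,10/3); v=(3,-2)
2. t=5/3 → B at (5,0); v=(3,2)
3. t=1 → R at (8,2); v=(-3,2)
4. t=8/3 → L at (0,22/3); v=(3,2)
5. t=4/3 → T at (4,10); v=(3,-2)
6. t=4/3 → R at (8,22/3); v=(-3,-2)

Final position: (8,22/3)
Wall sequence: LBRLTR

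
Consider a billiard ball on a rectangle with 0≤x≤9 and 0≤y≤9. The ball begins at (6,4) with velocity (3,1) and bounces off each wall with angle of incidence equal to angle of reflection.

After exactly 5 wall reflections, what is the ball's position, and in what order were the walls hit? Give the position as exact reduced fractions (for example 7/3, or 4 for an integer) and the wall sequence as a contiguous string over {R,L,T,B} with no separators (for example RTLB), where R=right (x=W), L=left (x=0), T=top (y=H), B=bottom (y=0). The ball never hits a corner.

Final position: (0,4)
Wall sequence: RLTRL

1. t=1 → R at (9,5); v=(-3,1)
2. t=3 → L at (0,8); v=(3,1)
3. t=1 → T at (3,9); v=(3,-1)
4. t=2 → R at (9,7); v=(-3,-1)
5. t=3 → L at (0,4); v=(3,-1)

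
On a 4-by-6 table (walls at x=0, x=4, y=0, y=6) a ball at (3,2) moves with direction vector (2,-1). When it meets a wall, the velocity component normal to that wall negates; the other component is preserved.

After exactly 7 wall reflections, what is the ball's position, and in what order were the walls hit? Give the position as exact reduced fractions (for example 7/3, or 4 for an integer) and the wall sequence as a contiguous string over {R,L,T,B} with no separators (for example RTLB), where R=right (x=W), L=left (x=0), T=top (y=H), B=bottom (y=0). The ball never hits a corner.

Final position: (4,11/2)
Wall sequence: RBLRLTR

1. t=1/2 → R at (4,3/2); v=(-2,-1)
2. t=3/2 → B at (1,0); v=(-2,1)
3. t=1/2 → L at (0,1/2); v=(2,1)
4. t=2 → R at (4,5/2); v=(-2,1)
5. t=2 → L at (0,9/2); v=(2,1)
6. t=3/2 → T at (3,6); v=(2,-1)
7. t=1/2 → R at (4,11/2); v=(-2,-1)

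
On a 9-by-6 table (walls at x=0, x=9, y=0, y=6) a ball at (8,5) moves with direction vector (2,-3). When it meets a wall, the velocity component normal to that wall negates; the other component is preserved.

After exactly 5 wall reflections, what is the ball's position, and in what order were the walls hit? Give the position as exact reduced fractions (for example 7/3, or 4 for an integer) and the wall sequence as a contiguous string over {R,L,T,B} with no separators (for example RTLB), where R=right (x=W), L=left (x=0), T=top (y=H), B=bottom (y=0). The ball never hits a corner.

1. t=1/2 → R at (9,7/2); v=(-2,-3)
2. t=7/6 → B at (20/3,0); v=(-2,3)
3. t=2 → T at (8/3,6); v=(-2,-3)
4. t=4/3 → L at (0,2); v=(2,-3)
5. t=2/3 → B at (4/3,0); v=(2,3)

Final position: (4/3,0)
Wall sequence: RBTLB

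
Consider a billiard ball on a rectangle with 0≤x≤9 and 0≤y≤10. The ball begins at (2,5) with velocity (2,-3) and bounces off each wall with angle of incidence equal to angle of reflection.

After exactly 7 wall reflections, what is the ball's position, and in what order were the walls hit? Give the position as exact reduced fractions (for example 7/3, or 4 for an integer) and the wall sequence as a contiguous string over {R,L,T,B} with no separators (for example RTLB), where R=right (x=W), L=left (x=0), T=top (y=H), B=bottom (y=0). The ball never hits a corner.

1. t=5/3 → B at (16/3,0); v=(2,3)
2. t=11/6 → R at (9,11/2); v=(-2,3)
3. t=3/2 → T at (6,10); v=(-2,-3)
4. t=3 → L at (0,1); v=(2,-3)
5. t=1/3 → B at (2/3,0); v=(2,3)
6. t=10/3 → T at (22/3,10); v=(2,-3)
7. t=5/6 → R at (9,15/2); v=(-2,-3)

Final position: (9,15/2)
Wall sequence: BRTLBTR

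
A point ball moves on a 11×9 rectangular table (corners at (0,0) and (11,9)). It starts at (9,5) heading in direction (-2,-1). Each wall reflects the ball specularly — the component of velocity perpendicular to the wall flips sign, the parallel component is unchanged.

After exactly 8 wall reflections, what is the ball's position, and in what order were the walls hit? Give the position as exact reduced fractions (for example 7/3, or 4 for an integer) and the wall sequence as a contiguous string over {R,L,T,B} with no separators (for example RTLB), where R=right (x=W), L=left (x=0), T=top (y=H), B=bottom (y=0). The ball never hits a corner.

1. t=9/2 → L at (0,1/2); v=(2,-1)
2. t=1/2 → B at (1,0); v=(2,1)
3. t=5 → R at (11,5); v=(-2,1)
4. t=4 → T at (3,9); v=(-2,-1)
5. t=3/2 → L at (0,15/2); v=(2,-1)
6. t=11/2 → R at (11,2); v=(-2,-1)
7. t=2 → B at (7,0); v=(-2,1)
8. t=7/2 → L at (0,7/2); v=(2,1)

Final position: (0,7/2)
Wall sequence: LBRTLRBL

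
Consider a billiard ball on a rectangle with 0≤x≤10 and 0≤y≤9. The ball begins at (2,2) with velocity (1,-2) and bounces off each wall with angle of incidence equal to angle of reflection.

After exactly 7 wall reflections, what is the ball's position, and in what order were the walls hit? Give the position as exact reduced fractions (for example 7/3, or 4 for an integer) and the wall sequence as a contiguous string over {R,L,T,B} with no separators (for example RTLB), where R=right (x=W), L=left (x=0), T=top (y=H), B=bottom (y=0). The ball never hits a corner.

1. t=1 → B at (3,0); v=(1,2)
2. t=9/2 → T at (15/2,9); v=(1,-2)
3. t=5/2 → R at (10,4); v=(-1,-2)
4. t=2 → B at (8,0); v=(-1,2)
5. t=9/2 → T at (7/2,9); v=(-1,-2)
6. t=7/2 → L at (0,2); v=(1,-2)
7. t=1 → B at (1,0); v=(1,2)

Final position: (1,0)
Wall sequence: BTRBTLB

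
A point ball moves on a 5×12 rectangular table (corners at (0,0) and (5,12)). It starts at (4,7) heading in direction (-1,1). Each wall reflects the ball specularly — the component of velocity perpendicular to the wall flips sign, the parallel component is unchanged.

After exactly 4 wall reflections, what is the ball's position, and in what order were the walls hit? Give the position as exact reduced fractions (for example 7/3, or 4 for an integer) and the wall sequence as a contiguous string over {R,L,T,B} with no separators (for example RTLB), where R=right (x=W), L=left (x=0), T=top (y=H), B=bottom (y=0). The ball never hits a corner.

Final position: (0,3)
Wall sequence: LTRL

1. t=4 → L at (0,11); v=(1,1)
2. t=1 → T at (1,12); v=(1,-1)
3. t=4 → R at (5,8); v=(-1,-1)
4. t=5 → L at (0,3); v=(1,-1)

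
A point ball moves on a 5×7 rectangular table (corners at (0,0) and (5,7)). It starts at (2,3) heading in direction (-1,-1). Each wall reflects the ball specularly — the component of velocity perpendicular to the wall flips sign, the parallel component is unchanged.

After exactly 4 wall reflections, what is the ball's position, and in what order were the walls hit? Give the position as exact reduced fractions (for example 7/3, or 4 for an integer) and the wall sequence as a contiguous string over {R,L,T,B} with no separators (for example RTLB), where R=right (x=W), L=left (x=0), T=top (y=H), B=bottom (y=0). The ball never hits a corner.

Final position: (2,7)
Wall sequence: LBRT

1. t=2 → L at (0,1); v=(1,-1)
2. t=1 → B at (1,0); v=(1,1)
3. t=4 → R at (5,4); v=(-1,1)
4. t=3 → T at (2,7); v=(-1,-1)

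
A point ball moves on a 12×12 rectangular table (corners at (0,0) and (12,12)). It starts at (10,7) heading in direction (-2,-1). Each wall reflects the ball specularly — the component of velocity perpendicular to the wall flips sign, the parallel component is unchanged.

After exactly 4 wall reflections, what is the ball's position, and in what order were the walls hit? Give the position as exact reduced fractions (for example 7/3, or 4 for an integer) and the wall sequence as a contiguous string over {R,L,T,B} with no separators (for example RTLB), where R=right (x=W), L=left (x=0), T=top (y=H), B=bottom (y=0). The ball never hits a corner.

Final position: (0,10)
Wall sequence: LBRL

1. t=5 → L at (0,2); v=(2,-1)
2. t=2 → B at (4,0); v=(2,1)
3. t=4 → R at (12,4); v=(-2,1)
4. t=6 → L at (0,10); v=(2,1)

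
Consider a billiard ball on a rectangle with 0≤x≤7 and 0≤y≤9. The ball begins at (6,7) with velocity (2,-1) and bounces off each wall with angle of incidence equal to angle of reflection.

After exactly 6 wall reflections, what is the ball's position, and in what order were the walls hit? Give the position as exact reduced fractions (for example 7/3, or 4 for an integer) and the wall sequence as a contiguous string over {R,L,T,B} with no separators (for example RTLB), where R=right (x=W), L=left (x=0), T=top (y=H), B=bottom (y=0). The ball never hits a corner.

Final position: (7,15/2)
Wall sequence: RLBRLR

1. t=1/2 → R at (7,13/2); v=(-2,-1)
2. t=7/2 → L at (0,3); v=(2,-1)
3. t=3 → B at (6,0); v=(2,1)
4. t=1/2 → R at (7,1/2); v=(-2,1)
5. t=7/2 → L at (0,4); v=(2,1)
6. t=7/2 → R at (7,15/2); v=(-2,1)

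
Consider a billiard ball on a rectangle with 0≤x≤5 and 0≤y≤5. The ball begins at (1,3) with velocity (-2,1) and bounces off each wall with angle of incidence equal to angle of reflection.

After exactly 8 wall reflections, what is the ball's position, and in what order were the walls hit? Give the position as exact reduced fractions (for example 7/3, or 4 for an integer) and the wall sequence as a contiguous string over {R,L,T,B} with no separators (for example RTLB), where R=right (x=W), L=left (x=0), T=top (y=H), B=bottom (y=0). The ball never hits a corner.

1. t=1/2 → L at (0,7/2); v=(2,1)
2. t=3/2 → T at (3,5); v=(2,-1)
3. t=1 → R at (5,4); v=(-2,-1)
4. t=5/2 → L at (0,3/2); v=(2,-1)
5. t=3/2 → B at (3,0); v=(2,1)
6. t=1 → R at (5,1); v=(-2,1)
7. t=5/2 → L at (0,7/2); v=(2,1)
8. t=3/2 → T at (3,5); v=(2,-1)

Final position: (3,5)
Wall sequence: LTRLBRLT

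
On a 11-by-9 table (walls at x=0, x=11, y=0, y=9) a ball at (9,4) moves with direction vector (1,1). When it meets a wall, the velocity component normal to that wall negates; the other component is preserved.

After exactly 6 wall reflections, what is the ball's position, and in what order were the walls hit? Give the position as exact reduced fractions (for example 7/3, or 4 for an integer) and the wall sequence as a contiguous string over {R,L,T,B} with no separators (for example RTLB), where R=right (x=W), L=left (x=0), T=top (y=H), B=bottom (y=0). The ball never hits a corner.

Final position: (11,8)
Wall sequence: RTLBTR

1. t=2 → R at (11,6); v=(-1,1)
2. t=3 → T at (8,9); v=(-1,-1)
3. t=8 → L at (0,1); v=(1,-1)
4. t=1 → B at (1,0); v=(1,1)
5. t=9 → T at (10,9); v=(1,-1)
6. t=1 → R at (11,8); v=(-1,-1)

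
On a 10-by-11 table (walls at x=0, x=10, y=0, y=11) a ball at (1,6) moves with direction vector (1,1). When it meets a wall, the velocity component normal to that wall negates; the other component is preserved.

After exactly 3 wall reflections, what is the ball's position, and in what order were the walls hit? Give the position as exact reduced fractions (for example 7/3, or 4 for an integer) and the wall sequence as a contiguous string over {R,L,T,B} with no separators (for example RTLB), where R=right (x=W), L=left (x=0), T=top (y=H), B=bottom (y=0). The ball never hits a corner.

1. t=5 → T at (6,11); v=(1,-1)
2. t=4 → R at (10,7); v=(-1,-1)
3. t=7 → B at (3,0); v=(-1,1)

Final position: (3,0)
Wall sequence: TRB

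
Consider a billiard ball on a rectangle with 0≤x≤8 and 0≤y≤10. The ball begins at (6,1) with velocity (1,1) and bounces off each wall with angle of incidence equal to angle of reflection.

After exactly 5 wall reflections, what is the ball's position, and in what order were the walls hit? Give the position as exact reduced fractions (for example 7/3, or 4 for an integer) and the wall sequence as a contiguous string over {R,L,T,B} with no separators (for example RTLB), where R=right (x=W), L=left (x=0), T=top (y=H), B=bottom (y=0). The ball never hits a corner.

Final position: (7,0)
Wall sequence: RTLRB

1. t=2 → R at (8,3); v=(-1,1)
2. t=7 → T at (1,10); v=(-1,-1)
3. t=1 → L at (0,9); v=(1,-1)
4. t=8 → R at (8,1); v=(-1,-1)
5. t=1 → B at (7,0); v=(-1,1)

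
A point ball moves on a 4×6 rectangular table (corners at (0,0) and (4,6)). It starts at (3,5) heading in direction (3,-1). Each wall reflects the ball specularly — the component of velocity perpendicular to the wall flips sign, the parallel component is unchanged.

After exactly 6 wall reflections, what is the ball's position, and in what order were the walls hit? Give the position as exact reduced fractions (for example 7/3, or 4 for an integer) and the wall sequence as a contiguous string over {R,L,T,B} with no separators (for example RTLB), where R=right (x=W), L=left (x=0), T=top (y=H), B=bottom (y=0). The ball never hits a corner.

Final position: (4,2/3)
Wall sequence: RLRLBR

1. t=1/3 → R at (4,14/3); v=(-3,-1)
2. t=4/3 → L at (0,10/3); v=(3,-1)
3. t=4/3 → R at (4,2); v=(-3,-1)
4. t=4/3 → L at (0,2/3); v=(3,-1)
5. t=2/3 → B at (2,0); v=(3,1)
6. t=2/3 → R at (4,2/3); v=(-3,1)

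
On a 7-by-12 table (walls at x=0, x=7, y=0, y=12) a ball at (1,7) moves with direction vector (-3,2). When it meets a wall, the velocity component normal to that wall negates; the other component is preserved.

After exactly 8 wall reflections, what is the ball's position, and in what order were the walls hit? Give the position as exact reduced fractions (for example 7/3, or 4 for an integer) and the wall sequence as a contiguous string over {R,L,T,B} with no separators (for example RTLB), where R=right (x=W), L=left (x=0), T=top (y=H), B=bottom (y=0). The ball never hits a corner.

1. t=1/3 → L at (0,23/3); v=(3,2)
2. t=13/6 → T at (13/2,12); v=(3,-2)
3. t=1/6 → R at (7,35/3); v=(-3,-2)
4. t=7/3 → L at (0,7); v=(3,-2)
5. t=7/3 → R at (7,7/3); v=(-3,-2)
6. t=7/6 → B at (7/2,0); v=(-3,2)
7. t=7/6 → L at (0,7/3); v=(3,2)
8. t=7/3 → R at (7,7); v=(-3,2)

Final position: (7,7)
Wall sequence: LTRLRBLR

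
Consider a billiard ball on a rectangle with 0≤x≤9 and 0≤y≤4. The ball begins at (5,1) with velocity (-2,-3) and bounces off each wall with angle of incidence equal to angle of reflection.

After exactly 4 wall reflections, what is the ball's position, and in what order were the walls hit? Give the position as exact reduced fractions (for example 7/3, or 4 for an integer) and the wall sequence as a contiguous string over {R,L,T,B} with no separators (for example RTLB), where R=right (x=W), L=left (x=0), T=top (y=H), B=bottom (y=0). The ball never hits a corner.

Final position: (1,0)
Wall sequence: BTLB

1. t=1/3 → B at (13/3,0); v=(-2,3)
2. t=4/3 → T at (5/3,4); v=(-2,-3)
3. t=5/6 → L at (0,3/2); v=(2,-3)
4. t=1/2 → B at (1,0); v=(2,3)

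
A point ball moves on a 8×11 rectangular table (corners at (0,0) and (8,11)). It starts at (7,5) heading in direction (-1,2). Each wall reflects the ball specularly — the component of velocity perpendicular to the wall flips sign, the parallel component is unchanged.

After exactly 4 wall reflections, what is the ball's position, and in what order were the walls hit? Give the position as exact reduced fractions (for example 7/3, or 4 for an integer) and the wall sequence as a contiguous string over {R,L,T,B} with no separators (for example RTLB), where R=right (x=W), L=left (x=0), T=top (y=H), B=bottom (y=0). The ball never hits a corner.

1. t=3 → T at (4,11); v=(-1,-2)
2. t=4 → L at (0,3); v=(1,-2)
3. t=3/2 → B at (3/2,0); v=(1,2)
4. t=11/2 → T at (7,11); v=(1,-2)

Final position: (7,11)
Wall sequence: TLBT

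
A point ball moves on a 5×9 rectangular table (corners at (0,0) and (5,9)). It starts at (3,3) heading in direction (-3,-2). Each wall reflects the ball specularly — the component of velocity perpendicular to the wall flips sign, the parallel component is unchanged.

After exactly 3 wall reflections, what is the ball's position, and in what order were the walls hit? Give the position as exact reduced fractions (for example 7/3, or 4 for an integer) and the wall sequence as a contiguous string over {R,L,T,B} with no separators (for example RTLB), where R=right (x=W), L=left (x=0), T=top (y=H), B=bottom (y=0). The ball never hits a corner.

1. t=1 → L at (0,1); v=(3,-2)
2. t=1/2 → B at (3/2,0); v=(3,2)
3. t=7/6 → R at (5,7/3); v=(-3,2)

Final position: (5,7/3)
Wall sequence: LBR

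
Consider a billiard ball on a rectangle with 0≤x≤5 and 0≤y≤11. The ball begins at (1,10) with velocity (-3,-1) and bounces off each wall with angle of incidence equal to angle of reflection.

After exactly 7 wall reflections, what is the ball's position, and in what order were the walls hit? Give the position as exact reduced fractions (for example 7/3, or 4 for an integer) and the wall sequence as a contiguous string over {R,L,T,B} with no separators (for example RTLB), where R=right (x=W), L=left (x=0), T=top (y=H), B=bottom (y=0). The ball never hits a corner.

1. t=1/3 → L at (0,29/3); v=(3,-1)
2. t=5/3 → R at (5,8); v=(-3,-1)
3. t=5/3 → L at (0,19/3); v=(3,-1)
4. t=5/3 → R at (5,14/3); v=(-3,-1)
5. t=5/3 → L at (0,3); v=(3,-1)
6. t=5/3 → R at (5,4/3); v=(-3,-1)
7. t=4/3 → B at (1,0); v=(-3,1)

Final position: (1,0)
Wall sequence: LRLRLRB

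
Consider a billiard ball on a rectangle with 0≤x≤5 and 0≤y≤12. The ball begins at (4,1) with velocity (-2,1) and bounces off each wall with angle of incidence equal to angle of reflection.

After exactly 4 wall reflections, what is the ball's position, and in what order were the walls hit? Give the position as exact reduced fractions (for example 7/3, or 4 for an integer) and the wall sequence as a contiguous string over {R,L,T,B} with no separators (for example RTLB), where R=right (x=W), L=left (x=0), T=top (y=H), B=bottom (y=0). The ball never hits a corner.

Final position: (5,21/2)
Wall sequence: LRLR

1. t=2 → L at (0,3); v=(2,1)
2. t=5/2 → R at (5,11/2); v=(-2,1)
3. t=5/2 → L at (0,8); v=(2,1)
4. t=5/2 → R at (5,21/2); v=(-2,1)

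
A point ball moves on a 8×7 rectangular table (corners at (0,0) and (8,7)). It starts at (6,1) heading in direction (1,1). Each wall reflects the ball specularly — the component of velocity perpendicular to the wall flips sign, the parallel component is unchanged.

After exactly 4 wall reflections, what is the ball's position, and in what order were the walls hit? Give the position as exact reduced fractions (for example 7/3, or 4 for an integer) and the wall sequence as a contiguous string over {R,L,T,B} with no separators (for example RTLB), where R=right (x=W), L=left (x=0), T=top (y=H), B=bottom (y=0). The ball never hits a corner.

Final position: (3,0)
Wall sequence: RTLB

1. t=2 → R at (8,3); v=(-1,1)
2. t=4 → T at (4,7); v=(-1,-1)
3. t=4 → L at (0,3); v=(1,-1)
4. t=3 → B at (3,0); v=(1,1)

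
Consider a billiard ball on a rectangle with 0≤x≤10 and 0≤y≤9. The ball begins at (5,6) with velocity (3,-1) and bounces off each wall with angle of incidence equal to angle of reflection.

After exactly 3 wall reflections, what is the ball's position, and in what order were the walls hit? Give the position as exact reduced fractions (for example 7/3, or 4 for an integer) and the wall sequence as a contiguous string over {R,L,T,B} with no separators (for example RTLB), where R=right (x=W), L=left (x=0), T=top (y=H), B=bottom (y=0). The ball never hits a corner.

Final position: (3,0)
Wall sequence: RLB

1. t=5/3 → R at (10,13/3); v=(-3,-1)
2. t=10/3 → L at (0,1); v=(3,-1)
3. t=1 → B at (3,0); v=(3,1)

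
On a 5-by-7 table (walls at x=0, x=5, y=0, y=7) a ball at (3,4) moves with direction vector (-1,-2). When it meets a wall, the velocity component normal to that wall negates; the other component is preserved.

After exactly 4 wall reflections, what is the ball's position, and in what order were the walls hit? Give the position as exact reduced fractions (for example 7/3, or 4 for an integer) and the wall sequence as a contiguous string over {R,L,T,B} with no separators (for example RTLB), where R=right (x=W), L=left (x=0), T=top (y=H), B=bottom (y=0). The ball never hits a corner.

1. t=2 → B at (1,0); v=(-1,2)
2. t=1 → L at (0,2); v=(1,2)
3. t=5/2 → T at (5/2,7); v=(1,-2)
4. t=5/2 → R at (5,2); v=(-1,-2)

Final position: (5,2)
Wall sequence: BLTR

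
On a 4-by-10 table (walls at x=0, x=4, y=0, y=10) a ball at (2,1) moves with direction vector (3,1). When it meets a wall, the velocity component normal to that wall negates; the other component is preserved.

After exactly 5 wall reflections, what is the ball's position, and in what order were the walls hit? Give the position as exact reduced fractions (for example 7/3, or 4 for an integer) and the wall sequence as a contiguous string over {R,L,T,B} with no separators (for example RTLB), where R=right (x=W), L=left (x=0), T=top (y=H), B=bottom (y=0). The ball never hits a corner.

Final position: (4,7)
Wall sequence: RLRLR

1. t=2/3 → R at (4,5/3); v=(-3,1)
2. t=4/3 → L at (0,3); v=(3,1)
3. t=4/3 → R at (4,13/3); v=(-3,1)
4. t=4/3 → L at (0,17/3); v=(3,1)
5. t=4/3 → R at (4,7); v=(-3,1)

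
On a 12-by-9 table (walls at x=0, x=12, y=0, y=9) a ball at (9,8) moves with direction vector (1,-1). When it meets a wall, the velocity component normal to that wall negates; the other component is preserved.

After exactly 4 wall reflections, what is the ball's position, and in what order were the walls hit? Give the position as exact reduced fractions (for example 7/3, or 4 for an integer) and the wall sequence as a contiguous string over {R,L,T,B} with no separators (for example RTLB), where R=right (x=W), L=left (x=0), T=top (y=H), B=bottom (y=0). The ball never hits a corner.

Final position: (2,9)
Wall sequence: RBLT

1. t=3 → R at (12,5); v=(-1,-1)
2. t=5 → B at (7,0); v=(-1,1)
3. t=7 → L at (0,7); v=(1,1)
4. t=2 → T at (2,9); v=(1,-1)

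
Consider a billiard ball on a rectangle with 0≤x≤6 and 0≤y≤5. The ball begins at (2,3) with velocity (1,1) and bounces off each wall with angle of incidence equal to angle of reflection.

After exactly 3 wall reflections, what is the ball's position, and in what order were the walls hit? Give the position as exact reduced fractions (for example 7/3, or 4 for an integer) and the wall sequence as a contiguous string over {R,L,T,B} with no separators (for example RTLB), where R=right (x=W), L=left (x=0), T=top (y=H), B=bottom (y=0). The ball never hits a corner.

1. t=2 → T at (4,5); v=(1,-1)
2. t=2 → R at (6,3); v=(-1,-1)
3. t=3 → B at (3,0); v=(-1,1)

Final position: (3,0)
Wall sequence: TRB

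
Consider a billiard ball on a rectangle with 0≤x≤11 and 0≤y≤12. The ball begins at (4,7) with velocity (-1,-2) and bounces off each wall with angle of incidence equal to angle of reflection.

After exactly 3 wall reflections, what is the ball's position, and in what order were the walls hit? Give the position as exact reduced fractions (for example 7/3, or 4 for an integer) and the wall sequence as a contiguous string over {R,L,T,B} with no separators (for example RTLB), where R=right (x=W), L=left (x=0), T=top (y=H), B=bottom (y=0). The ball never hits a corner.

Final position: (11/2,12)
Wall sequence: BLT

1. t=7/2 → B at (1/2,0); v=(-1,2)
2. t=1/2 → L at (0,1); v=(1,2)
3. t=11/2 → T at (11/2,12); v=(1,-2)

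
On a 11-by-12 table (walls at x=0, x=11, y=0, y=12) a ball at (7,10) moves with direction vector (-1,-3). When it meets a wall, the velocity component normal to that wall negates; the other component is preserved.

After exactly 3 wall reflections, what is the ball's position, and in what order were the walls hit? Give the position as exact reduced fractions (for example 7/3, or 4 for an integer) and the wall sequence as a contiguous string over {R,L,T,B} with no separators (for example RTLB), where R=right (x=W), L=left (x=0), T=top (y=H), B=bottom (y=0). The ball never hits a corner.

1. t=10/3 → B at (11/3,0); v=(-1,3)
2. t=11/3 → L at (0,11); v=(1,3)
3. t=1/3 → T at (1/3,12); v=(1,-3)

Final position: (1/3,12)
Wall sequence: BLT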